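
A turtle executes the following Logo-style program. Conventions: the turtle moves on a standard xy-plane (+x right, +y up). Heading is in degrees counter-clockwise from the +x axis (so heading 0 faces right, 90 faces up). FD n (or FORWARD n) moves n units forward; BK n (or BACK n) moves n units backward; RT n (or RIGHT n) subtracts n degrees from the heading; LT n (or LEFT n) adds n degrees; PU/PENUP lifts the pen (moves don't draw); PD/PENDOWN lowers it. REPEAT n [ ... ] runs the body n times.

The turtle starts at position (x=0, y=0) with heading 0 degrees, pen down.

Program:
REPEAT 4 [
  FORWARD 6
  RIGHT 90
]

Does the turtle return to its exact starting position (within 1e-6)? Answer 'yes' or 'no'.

Answer: yes

Derivation:
Executing turtle program step by step:
Start: pos=(0,0), heading=0, pen down
REPEAT 4 [
  -- iteration 1/4 --
  FD 6: (0,0) -> (6,0) [heading=0, draw]
  RT 90: heading 0 -> 270
  -- iteration 2/4 --
  FD 6: (6,0) -> (6,-6) [heading=270, draw]
  RT 90: heading 270 -> 180
  -- iteration 3/4 --
  FD 6: (6,-6) -> (0,-6) [heading=180, draw]
  RT 90: heading 180 -> 90
  -- iteration 4/4 --
  FD 6: (0,-6) -> (0,0) [heading=90, draw]
  RT 90: heading 90 -> 0
]
Final: pos=(0,0), heading=0, 4 segment(s) drawn

Start position: (0, 0)
Final position: (0, 0)
Distance = 0; < 1e-6 -> CLOSED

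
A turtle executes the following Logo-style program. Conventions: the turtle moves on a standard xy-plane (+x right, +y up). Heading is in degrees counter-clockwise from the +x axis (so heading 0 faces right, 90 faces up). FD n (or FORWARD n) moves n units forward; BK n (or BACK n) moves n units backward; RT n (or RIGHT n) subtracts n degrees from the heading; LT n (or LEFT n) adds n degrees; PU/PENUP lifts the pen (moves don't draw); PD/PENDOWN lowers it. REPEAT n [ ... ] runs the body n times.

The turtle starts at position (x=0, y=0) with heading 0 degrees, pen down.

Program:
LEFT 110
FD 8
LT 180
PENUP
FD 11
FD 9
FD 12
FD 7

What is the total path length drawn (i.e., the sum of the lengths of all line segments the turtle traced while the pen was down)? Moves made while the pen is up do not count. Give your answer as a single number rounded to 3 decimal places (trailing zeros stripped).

Executing turtle program step by step:
Start: pos=(0,0), heading=0, pen down
LT 110: heading 0 -> 110
FD 8: (0,0) -> (-2.736,7.518) [heading=110, draw]
LT 180: heading 110 -> 290
PU: pen up
FD 11: (-2.736,7.518) -> (1.026,-2.819) [heading=290, move]
FD 9: (1.026,-2.819) -> (4.104,-11.276) [heading=290, move]
FD 12: (4.104,-11.276) -> (8.208,-22.553) [heading=290, move]
FD 7: (8.208,-22.553) -> (10.603,-29.13) [heading=290, move]
Final: pos=(10.603,-29.13), heading=290, 1 segment(s) drawn

Segment lengths:
  seg 1: (0,0) -> (-2.736,7.518), length = 8
Total = 8

Answer: 8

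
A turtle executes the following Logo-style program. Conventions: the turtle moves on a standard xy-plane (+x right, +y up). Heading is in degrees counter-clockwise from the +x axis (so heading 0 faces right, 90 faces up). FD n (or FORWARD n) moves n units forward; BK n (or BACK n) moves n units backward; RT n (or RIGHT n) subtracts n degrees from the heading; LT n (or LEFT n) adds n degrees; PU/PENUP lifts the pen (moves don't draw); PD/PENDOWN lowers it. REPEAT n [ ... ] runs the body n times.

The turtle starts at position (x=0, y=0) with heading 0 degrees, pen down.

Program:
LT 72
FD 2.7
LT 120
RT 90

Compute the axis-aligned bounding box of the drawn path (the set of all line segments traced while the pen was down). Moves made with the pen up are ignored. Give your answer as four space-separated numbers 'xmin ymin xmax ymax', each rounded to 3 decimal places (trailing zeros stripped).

Executing turtle program step by step:
Start: pos=(0,0), heading=0, pen down
LT 72: heading 0 -> 72
FD 2.7: (0,0) -> (0.834,2.568) [heading=72, draw]
LT 120: heading 72 -> 192
RT 90: heading 192 -> 102
Final: pos=(0.834,2.568), heading=102, 1 segment(s) drawn

Segment endpoints: x in {0, 0.834}, y in {0, 2.568}
xmin=0, ymin=0, xmax=0.834, ymax=2.568

Answer: 0 0 0.834 2.568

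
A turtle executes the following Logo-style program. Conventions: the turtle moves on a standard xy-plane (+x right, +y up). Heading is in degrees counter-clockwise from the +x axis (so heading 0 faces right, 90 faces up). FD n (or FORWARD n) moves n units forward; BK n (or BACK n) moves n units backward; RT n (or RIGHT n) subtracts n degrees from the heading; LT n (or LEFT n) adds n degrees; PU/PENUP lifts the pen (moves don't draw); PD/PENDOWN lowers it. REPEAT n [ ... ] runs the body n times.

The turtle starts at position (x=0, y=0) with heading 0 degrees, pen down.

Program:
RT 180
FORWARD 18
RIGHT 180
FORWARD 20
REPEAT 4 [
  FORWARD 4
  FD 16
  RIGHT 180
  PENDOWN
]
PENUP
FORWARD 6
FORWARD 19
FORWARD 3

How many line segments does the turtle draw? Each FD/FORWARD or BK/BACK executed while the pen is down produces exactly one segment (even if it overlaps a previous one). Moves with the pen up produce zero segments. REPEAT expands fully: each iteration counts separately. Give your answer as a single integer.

Answer: 10

Derivation:
Executing turtle program step by step:
Start: pos=(0,0), heading=0, pen down
RT 180: heading 0 -> 180
FD 18: (0,0) -> (-18,0) [heading=180, draw]
RT 180: heading 180 -> 0
FD 20: (-18,0) -> (2,0) [heading=0, draw]
REPEAT 4 [
  -- iteration 1/4 --
  FD 4: (2,0) -> (6,0) [heading=0, draw]
  FD 16: (6,0) -> (22,0) [heading=0, draw]
  RT 180: heading 0 -> 180
  PD: pen down
  -- iteration 2/4 --
  FD 4: (22,0) -> (18,0) [heading=180, draw]
  FD 16: (18,0) -> (2,0) [heading=180, draw]
  RT 180: heading 180 -> 0
  PD: pen down
  -- iteration 3/4 --
  FD 4: (2,0) -> (6,0) [heading=0, draw]
  FD 16: (6,0) -> (22,0) [heading=0, draw]
  RT 180: heading 0 -> 180
  PD: pen down
  -- iteration 4/4 --
  FD 4: (22,0) -> (18,0) [heading=180, draw]
  FD 16: (18,0) -> (2,0) [heading=180, draw]
  RT 180: heading 180 -> 0
  PD: pen down
]
PU: pen up
FD 6: (2,0) -> (8,0) [heading=0, move]
FD 19: (8,0) -> (27,0) [heading=0, move]
FD 3: (27,0) -> (30,0) [heading=0, move]
Final: pos=(30,0), heading=0, 10 segment(s) drawn
Segments drawn: 10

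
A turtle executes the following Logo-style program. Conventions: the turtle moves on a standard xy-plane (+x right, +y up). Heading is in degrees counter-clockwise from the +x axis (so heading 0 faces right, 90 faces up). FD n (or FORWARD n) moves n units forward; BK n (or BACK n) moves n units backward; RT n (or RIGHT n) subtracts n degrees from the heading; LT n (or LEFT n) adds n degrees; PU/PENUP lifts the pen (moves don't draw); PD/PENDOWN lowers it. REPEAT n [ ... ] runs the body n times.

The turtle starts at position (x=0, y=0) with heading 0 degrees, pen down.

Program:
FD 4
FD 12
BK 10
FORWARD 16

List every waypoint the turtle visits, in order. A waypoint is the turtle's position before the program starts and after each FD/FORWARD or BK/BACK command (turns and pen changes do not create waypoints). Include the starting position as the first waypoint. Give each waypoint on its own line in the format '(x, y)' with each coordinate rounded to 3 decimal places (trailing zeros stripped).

Answer: (0, 0)
(4, 0)
(16, 0)
(6, 0)
(22, 0)

Derivation:
Executing turtle program step by step:
Start: pos=(0,0), heading=0, pen down
FD 4: (0,0) -> (4,0) [heading=0, draw]
FD 12: (4,0) -> (16,0) [heading=0, draw]
BK 10: (16,0) -> (6,0) [heading=0, draw]
FD 16: (6,0) -> (22,0) [heading=0, draw]
Final: pos=(22,0), heading=0, 4 segment(s) drawn
Waypoints (5 total):
(0, 0)
(4, 0)
(16, 0)
(6, 0)
(22, 0)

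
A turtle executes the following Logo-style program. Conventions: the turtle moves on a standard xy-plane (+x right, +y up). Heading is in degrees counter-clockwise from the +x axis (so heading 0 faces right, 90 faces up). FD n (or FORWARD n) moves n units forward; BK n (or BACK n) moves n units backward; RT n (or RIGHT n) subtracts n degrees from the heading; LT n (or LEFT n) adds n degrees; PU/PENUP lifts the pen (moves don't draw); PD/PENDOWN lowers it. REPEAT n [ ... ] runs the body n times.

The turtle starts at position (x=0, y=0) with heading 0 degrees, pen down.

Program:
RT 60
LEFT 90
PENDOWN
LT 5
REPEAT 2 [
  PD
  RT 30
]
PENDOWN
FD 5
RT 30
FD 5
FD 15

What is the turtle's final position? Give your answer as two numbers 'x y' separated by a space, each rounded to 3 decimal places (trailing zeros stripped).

Answer: 16.003 -18.496

Derivation:
Executing turtle program step by step:
Start: pos=(0,0), heading=0, pen down
RT 60: heading 0 -> 300
LT 90: heading 300 -> 30
PD: pen down
LT 5: heading 30 -> 35
REPEAT 2 [
  -- iteration 1/2 --
  PD: pen down
  RT 30: heading 35 -> 5
  -- iteration 2/2 --
  PD: pen down
  RT 30: heading 5 -> 335
]
PD: pen down
FD 5: (0,0) -> (4.532,-2.113) [heading=335, draw]
RT 30: heading 335 -> 305
FD 5: (4.532,-2.113) -> (7.399,-6.209) [heading=305, draw]
FD 15: (7.399,-6.209) -> (16.003,-18.496) [heading=305, draw]
Final: pos=(16.003,-18.496), heading=305, 3 segment(s) drawn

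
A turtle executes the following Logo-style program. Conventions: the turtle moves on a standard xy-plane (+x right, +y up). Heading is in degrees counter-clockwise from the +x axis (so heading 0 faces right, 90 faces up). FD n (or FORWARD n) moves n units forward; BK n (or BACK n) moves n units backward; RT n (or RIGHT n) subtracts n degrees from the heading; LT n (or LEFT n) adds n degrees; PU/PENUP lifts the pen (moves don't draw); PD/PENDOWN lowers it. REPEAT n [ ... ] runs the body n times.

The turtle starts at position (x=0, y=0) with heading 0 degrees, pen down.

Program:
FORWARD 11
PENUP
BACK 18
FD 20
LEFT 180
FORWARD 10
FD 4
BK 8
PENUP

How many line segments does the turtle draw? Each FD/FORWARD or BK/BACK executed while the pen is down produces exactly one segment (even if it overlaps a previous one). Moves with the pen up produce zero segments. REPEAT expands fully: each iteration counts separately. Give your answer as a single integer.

Executing turtle program step by step:
Start: pos=(0,0), heading=0, pen down
FD 11: (0,0) -> (11,0) [heading=0, draw]
PU: pen up
BK 18: (11,0) -> (-7,0) [heading=0, move]
FD 20: (-7,0) -> (13,0) [heading=0, move]
LT 180: heading 0 -> 180
FD 10: (13,0) -> (3,0) [heading=180, move]
FD 4: (3,0) -> (-1,0) [heading=180, move]
BK 8: (-1,0) -> (7,0) [heading=180, move]
PU: pen up
Final: pos=(7,0), heading=180, 1 segment(s) drawn
Segments drawn: 1

Answer: 1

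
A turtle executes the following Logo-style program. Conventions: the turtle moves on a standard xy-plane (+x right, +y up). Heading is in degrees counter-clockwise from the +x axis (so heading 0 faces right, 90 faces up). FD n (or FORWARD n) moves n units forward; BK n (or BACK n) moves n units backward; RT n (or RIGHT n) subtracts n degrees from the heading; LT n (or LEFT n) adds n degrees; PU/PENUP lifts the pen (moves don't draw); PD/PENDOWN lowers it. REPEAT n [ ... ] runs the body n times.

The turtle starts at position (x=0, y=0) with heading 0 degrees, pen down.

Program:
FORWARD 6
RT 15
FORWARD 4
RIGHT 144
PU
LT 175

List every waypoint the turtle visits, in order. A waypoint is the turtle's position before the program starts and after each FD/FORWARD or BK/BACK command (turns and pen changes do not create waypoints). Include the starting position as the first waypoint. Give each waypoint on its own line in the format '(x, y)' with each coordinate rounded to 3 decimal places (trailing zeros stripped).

Answer: (0, 0)
(6, 0)
(9.864, -1.035)

Derivation:
Executing turtle program step by step:
Start: pos=(0,0), heading=0, pen down
FD 6: (0,0) -> (6,0) [heading=0, draw]
RT 15: heading 0 -> 345
FD 4: (6,0) -> (9.864,-1.035) [heading=345, draw]
RT 144: heading 345 -> 201
PU: pen up
LT 175: heading 201 -> 16
Final: pos=(9.864,-1.035), heading=16, 2 segment(s) drawn
Waypoints (3 total):
(0, 0)
(6, 0)
(9.864, -1.035)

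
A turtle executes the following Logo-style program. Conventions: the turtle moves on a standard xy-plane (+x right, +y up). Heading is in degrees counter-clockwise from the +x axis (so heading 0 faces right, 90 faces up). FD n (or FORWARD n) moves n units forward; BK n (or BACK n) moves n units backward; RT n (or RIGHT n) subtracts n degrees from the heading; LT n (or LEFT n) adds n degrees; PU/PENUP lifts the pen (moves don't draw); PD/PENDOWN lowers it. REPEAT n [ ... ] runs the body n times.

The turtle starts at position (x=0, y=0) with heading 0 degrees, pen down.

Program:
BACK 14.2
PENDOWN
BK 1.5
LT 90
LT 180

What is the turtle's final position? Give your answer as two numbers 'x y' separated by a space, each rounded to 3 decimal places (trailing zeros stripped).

Executing turtle program step by step:
Start: pos=(0,0), heading=0, pen down
BK 14.2: (0,0) -> (-14.2,0) [heading=0, draw]
PD: pen down
BK 1.5: (-14.2,0) -> (-15.7,0) [heading=0, draw]
LT 90: heading 0 -> 90
LT 180: heading 90 -> 270
Final: pos=(-15.7,0), heading=270, 2 segment(s) drawn

Answer: -15.7 0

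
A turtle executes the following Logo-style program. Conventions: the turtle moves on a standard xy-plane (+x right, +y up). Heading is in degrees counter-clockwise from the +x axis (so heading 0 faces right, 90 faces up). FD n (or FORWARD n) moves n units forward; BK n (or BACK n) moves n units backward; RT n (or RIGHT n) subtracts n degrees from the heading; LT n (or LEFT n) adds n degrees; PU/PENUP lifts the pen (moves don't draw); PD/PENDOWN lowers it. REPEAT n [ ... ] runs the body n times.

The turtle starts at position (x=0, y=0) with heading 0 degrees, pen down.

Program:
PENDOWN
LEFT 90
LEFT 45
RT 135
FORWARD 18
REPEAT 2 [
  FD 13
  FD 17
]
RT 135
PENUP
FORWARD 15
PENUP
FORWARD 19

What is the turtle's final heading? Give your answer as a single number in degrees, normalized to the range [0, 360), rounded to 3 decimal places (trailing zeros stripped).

Answer: 225

Derivation:
Executing turtle program step by step:
Start: pos=(0,0), heading=0, pen down
PD: pen down
LT 90: heading 0 -> 90
LT 45: heading 90 -> 135
RT 135: heading 135 -> 0
FD 18: (0,0) -> (18,0) [heading=0, draw]
REPEAT 2 [
  -- iteration 1/2 --
  FD 13: (18,0) -> (31,0) [heading=0, draw]
  FD 17: (31,0) -> (48,0) [heading=0, draw]
  -- iteration 2/2 --
  FD 13: (48,0) -> (61,0) [heading=0, draw]
  FD 17: (61,0) -> (78,0) [heading=0, draw]
]
RT 135: heading 0 -> 225
PU: pen up
FD 15: (78,0) -> (67.393,-10.607) [heading=225, move]
PU: pen up
FD 19: (67.393,-10.607) -> (53.958,-24.042) [heading=225, move]
Final: pos=(53.958,-24.042), heading=225, 5 segment(s) drawn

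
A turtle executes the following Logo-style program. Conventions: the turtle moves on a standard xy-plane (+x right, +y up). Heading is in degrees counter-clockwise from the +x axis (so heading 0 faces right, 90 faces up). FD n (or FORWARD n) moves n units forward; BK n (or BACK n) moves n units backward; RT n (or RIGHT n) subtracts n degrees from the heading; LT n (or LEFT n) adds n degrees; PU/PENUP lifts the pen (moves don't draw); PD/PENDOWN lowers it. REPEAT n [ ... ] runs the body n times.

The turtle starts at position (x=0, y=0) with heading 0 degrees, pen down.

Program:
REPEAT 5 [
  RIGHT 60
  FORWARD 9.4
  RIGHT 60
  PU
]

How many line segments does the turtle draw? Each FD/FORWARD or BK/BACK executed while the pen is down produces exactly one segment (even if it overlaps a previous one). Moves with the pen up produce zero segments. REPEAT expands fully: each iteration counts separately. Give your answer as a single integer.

Executing turtle program step by step:
Start: pos=(0,0), heading=0, pen down
REPEAT 5 [
  -- iteration 1/5 --
  RT 60: heading 0 -> 300
  FD 9.4: (0,0) -> (4.7,-8.141) [heading=300, draw]
  RT 60: heading 300 -> 240
  PU: pen up
  -- iteration 2/5 --
  RT 60: heading 240 -> 180
  FD 9.4: (4.7,-8.141) -> (-4.7,-8.141) [heading=180, move]
  RT 60: heading 180 -> 120
  PU: pen up
  -- iteration 3/5 --
  RT 60: heading 120 -> 60
  FD 9.4: (-4.7,-8.141) -> (0,0) [heading=60, move]
  RT 60: heading 60 -> 0
  PU: pen up
  -- iteration 4/5 --
  RT 60: heading 0 -> 300
  FD 9.4: (0,0) -> (4.7,-8.141) [heading=300, move]
  RT 60: heading 300 -> 240
  PU: pen up
  -- iteration 5/5 --
  RT 60: heading 240 -> 180
  FD 9.4: (4.7,-8.141) -> (-4.7,-8.141) [heading=180, move]
  RT 60: heading 180 -> 120
  PU: pen up
]
Final: pos=(-4.7,-8.141), heading=120, 1 segment(s) drawn
Segments drawn: 1

Answer: 1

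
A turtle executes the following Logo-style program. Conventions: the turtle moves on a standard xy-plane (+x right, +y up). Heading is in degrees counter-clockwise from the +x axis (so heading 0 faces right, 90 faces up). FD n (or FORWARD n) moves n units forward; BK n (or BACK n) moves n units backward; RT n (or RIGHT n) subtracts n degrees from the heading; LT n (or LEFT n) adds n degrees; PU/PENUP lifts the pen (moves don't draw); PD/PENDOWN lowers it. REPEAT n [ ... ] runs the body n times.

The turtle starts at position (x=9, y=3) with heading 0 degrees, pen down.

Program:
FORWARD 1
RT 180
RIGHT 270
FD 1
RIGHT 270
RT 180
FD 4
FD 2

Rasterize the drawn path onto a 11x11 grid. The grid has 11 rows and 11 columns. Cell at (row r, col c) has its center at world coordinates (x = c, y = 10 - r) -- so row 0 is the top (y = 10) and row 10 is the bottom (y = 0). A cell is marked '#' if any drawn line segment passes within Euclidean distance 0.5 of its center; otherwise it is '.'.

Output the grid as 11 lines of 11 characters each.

Answer: ...........
...........
...........
...........
...........
...........
...........
.........##
....#######
...........
...........

Derivation:
Segment 0: (9,3) -> (10,3)
Segment 1: (10,3) -> (10,2)
Segment 2: (10,2) -> (6,2)
Segment 3: (6,2) -> (4,2)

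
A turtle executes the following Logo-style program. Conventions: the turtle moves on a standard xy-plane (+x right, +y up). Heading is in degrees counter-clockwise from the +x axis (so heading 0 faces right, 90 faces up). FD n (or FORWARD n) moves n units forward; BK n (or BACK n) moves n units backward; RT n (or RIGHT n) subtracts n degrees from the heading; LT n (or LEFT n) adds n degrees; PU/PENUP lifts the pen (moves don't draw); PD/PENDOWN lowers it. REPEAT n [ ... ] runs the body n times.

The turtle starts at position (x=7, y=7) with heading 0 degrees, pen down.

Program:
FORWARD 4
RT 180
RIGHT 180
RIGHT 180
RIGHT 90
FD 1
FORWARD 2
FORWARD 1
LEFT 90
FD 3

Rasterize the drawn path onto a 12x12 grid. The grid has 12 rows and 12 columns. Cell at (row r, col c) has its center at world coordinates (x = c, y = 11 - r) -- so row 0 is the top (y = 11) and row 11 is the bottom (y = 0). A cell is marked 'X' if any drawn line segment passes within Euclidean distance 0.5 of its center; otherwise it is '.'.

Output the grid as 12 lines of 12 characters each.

Answer: ........XXXX
...........X
...........X
...........X
.......XXXXX
............
............
............
............
............
............
............

Derivation:
Segment 0: (7,7) -> (11,7)
Segment 1: (11,7) -> (11,8)
Segment 2: (11,8) -> (11,10)
Segment 3: (11,10) -> (11,11)
Segment 4: (11,11) -> (8,11)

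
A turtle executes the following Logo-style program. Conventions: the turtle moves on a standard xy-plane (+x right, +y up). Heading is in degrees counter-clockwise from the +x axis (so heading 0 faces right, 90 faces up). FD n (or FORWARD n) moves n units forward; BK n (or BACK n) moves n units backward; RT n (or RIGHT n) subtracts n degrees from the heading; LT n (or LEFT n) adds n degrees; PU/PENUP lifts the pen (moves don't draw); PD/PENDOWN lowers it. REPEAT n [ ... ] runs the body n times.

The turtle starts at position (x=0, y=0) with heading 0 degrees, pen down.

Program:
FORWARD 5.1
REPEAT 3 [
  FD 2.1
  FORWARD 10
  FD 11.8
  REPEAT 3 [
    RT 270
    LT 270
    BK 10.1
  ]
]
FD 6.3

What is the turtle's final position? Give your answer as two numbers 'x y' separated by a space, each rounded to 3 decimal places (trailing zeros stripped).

Executing turtle program step by step:
Start: pos=(0,0), heading=0, pen down
FD 5.1: (0,0) -> (5.1,0) [heading=0, draw]
REPEAT 3 [
  -- iteration 1/3 --
  FD 2.1: (5.1,0) -> (7.2,0) [heading=0, draw]
  FD 10: (7.2,0) -> (17.2,0) [heading=0, draw]
  FD 11.8: (17.2,0) -> (29,0) [heading=0, draw]
  REPEAT 3 [
    -- iteration 1/3 --
    RT 270: heading 0 -> 90
    LT 270: heading 90 -> 0
    BK 10.1: (29,0) -> (18.9,0) [heading=0, draw]
    -- iteration 2/3 --
    RT 270: heading 0 -> 90
    LT 270: heading 90 -> 0
    BK 10.1: (18.9,0) -> (8.8,0) [heading=0, draw]
    -- iteration 3/3 --
    RT 270: heading 0 -> 90
    LT 270: heading 90 -> 0
    BK 10.1: (8.8,0) -> (-1.3,0) [heading=0, draw]
  ]
  -- iteration 2/3 --
  FD 2.1: (-1.3,0) -> (0.8,0) [heading=0, draw]
  FD 10: (0.8,0) -> (10.8,0) [heading=0, draw]
  FD 11.8: (10.8,0) -> (22.6,0) [heading=0, draw]
  REPEAT 3 [
    -- iteration 1/3 --
    RT 270: heading 0 -> 90
    LT 270: heading 90 -> 0
    BK 10.1: (22.6,0) -> (12.5,0) [heading=0, draw]
    -- iteration 2/3 --
    RT 270: heading 0 -> 90
    LT 270: heading 90 -> 0
    BK 10.1: (12.5,0) -> (2.4,0) [heading=0, draw]
    -- iteration 3/3 --
    RT 270: heading 0 -> 90
    LT 270: heading 90 -> 0
    BK 10.1: (2.4,0) -> (-7.7,0) [heading=0, draw]
  ]
  -- iteration 3/3 --
  FD 2.1: (-7.7,0) -> (-5.6,0) [heading=0, draw]
  FD 10: (-5.6,0) -> (4.4,0) [heading=0, draw]
  FD 11.8: (4.4,0) -> (16.2,0) [heading=0, draw]
  REPEAT 3 [
    -- iteration 1/3 --
    RT 270: heading 0 -> 90
    LT 270: heading 90 -> 0
    BK 10.1: (16.2,0) -> (6.1,0) [heading=0, draw]
    -- iteration 2/3 --
    RT 270: heading 0 -> 90
    LT 270: heading 90 -> 0
    BK 10.1: (6.1,0) -> (-4,0) [heading=0, draw]
    -- iteration 3/3 --
    RT 270: heading 0 -> 90
    LT 270: heading 90 -> 0
    BK 10.1: (-4,0) -> (-14.1,0) [heading=0, draw]
  ]
]
FD 6.3: (-14.1,0) -> (-7.8,0) [heading=0, draw]
Final: pos=(-7.8,0), heading=0, 20 segment(s) drawn

Answer: -7.8 0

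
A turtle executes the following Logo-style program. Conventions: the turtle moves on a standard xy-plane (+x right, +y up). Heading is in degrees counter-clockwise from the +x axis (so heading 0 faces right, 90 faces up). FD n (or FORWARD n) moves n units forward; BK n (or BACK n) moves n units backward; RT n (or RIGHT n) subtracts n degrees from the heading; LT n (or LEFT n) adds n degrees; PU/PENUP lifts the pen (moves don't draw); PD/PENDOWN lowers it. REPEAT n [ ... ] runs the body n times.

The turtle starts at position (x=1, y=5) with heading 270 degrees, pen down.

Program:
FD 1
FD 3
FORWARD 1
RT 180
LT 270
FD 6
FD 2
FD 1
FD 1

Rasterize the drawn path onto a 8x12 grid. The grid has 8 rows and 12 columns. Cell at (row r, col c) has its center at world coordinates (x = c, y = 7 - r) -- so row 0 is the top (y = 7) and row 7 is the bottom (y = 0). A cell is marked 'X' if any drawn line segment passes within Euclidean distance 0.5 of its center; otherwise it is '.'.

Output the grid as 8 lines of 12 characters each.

Segment 0: (1,5) -> (1,4)
Segment 1: (1,4) -> (1,1)
Segment 2: (1,1) -> (1,0)
Segment 3: (1,0) -> (7,-0)
Segment 4: (7,-0) -> (9,-0)
Segment 5: (9,-0) -> (10,-0)
Segment 6: (10,-0) -> (11,-0)

Answer: ............
............
.X..........
.X..........
.X..........
.X..........
.X..........
.XXXXXXXXXXX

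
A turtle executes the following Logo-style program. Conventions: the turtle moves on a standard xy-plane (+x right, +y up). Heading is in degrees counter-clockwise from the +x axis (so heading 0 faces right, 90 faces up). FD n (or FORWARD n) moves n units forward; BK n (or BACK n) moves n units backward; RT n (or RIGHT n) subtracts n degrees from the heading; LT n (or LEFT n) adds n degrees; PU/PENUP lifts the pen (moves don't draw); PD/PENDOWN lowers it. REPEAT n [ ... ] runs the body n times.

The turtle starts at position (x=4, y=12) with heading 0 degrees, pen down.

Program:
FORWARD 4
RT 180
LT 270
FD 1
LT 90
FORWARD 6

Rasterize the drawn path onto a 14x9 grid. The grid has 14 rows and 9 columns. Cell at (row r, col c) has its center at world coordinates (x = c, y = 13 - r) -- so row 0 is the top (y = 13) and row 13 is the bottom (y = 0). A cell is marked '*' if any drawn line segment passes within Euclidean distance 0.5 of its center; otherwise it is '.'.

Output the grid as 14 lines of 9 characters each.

Segment 0: (4,12) -> (8,12)
Segment 1: (8,12) -> (8,13)
Segment 2: (8,13) -> (2,13)

Answer: ..*******
....*****
.........
.........
.........
.........
.........
.........
.........
.........
.........
.........
.........
.........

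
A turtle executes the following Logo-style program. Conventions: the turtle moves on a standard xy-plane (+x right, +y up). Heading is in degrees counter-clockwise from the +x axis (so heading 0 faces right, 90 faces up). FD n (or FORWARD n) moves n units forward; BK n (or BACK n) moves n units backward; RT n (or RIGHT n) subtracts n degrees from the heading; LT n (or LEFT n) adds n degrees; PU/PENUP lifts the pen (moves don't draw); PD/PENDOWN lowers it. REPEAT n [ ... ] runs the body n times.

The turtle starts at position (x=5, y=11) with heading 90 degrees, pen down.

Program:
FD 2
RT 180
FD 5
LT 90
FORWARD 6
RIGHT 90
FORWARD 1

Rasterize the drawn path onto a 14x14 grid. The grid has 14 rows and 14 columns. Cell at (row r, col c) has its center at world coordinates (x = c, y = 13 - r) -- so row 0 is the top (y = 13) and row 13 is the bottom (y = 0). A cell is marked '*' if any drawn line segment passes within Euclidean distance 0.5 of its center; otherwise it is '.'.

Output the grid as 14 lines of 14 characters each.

Answer: .....*........
.....*........
.....*........
.....*........
.....*........
.....*******..
...........*..
..............
..............
..............
..............
..............
..............
..............

Derivation:
Segment 0: (5,11) -> (5,13)
Segment 1: (5,13) -> (5,8)
Segment 2: (5,8) -> (11,8)
Segment 3: (11,8) -> (11,7)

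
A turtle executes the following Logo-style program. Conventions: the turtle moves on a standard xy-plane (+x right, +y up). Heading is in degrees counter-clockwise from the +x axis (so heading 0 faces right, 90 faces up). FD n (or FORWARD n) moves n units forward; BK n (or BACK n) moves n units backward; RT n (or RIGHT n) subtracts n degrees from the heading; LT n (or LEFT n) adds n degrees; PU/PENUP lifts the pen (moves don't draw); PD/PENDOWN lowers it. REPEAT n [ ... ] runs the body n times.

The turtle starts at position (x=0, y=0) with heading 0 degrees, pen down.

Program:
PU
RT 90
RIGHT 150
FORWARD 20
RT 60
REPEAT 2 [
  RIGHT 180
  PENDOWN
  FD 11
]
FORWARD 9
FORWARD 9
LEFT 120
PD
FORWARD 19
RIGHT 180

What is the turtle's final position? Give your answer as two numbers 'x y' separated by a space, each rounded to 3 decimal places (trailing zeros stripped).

Executing turtle program step by step:
Start: pos=(0,0), heading=0, pen down
PU: pen up
RT 90: heading 0 -> 270
RT 150: heading 270 -> 120
FD 20: (0,0) -> (-10,17.321) [heading=120, move]
RT 60: heading 120 -> 60
REPEAT 2 [
  -- iteration 1/2 --
  RT 180: heading 60 -> 240
  PD: pen down
  FD 11: (-10,17.321) -> (-15.5,7.794) [heading=240, draw]
  -- iteration 2/2 --
  RT 180: heading 240 -> 60
  PD: pen down
  FD 11: (-15.5,7.794) -> (-10,17.321) [heading=60, draw]
]
FD 9: (-10,17.321) -> (-5.5,25.115) [heading=60, draw]
FD 9: (-5.5,25.115) -> (-1,32.909) [heading=60, draw]
LT 120: heading 60 -> 180
PD: pen down
FD 19: (-1,32.909) -> (-20,32.909) [heading=180, draw]
RT 180: heading 180 -> 0
Final: pos=(-20,32.909), heading=0, 5 segment(s) drawn

Answer: -20 32.909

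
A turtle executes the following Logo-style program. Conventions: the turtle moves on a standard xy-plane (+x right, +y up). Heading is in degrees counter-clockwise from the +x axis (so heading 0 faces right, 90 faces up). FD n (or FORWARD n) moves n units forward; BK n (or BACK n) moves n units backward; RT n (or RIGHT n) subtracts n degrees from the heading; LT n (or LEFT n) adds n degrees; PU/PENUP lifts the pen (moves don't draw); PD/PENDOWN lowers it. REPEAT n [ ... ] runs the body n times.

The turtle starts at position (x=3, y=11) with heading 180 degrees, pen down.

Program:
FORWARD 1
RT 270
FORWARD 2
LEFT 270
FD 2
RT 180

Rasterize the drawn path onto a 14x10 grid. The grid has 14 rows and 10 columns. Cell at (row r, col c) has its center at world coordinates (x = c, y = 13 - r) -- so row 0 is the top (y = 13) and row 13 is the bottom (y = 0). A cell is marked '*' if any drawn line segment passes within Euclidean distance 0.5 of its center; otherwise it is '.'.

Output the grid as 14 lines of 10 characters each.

Answer: ..........
..........
..**......
..*.......
***.......
..........
..........
..........
..........
..........
..........
..........
..........
..........

Derivation:
Segment 0: (3,11) -> (2,11)
Segment 1: (2,11) -> (2,9)
Segment 2: (2,9) -> (0,9)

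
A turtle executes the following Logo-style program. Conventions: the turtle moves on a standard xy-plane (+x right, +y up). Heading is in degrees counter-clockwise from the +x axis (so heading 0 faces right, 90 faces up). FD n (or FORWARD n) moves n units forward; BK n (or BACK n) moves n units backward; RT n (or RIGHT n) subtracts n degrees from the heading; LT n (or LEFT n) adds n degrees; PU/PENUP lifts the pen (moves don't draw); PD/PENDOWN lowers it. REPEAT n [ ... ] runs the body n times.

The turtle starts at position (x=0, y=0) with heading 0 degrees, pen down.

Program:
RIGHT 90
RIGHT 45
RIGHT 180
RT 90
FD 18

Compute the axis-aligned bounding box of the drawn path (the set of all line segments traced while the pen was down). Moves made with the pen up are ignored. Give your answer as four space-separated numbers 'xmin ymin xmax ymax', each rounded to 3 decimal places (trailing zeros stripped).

Answer: 0 -12.728 12.728 0

Derivation:
Executing turtle program step by step:
Start: pos=(0,0), heading=0, pen down
RT 90: heading 0 -> 270
RT 45: heading 270 -> 225
RT 180: heading 225 -> 45
RT 90: heading 45 -> 315
FD 18: (0,0) -> (12.728,-12.728) [heading=315, draw]
Final: pos=(12.728,-12.728), heading=315, 1 segment(s) drawn

Segment endpoints: x in {0, 12.728}, y in {-12.728, 0}
xmin=0, ymin=-12.728, xmax=12.728, ymax=0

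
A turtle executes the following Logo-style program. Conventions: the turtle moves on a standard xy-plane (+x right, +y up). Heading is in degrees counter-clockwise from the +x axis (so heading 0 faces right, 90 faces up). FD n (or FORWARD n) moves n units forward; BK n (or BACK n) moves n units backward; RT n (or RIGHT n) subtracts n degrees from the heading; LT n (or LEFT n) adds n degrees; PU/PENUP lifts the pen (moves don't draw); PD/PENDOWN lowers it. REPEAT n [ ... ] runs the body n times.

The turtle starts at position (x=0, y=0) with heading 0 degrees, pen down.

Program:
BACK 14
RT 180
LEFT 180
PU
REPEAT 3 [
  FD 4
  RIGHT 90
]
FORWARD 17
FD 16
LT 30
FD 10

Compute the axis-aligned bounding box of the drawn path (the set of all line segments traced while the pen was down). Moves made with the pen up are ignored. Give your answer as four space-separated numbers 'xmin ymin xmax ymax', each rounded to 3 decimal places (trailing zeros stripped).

Answer: -14 0 0 0

Derivation:
Executing turtle program step by step:
Start: pos=(0,0), heading=0, pen down
BK 14: (0,0) -> (-14,0) [heading=0, draw]
RT 180: heading 0 -> 180
LT 180: heading 180 -> 0
PU: pen up
REPEAT 3 [
  -- iteration 1/3 --
  FD 4: (-14,0) -> (-10,0) [heading=0, move]
  RT 90: heading 0 -> 270
  -- iteration 2/3 --
  FD 4: (-10,0) -> (-10,-4) [heading=270, move]
  RT 90: heading 270 -> 180
  -- iteration 3/3 --
  FD 4: (-10,-4) -> (-14,-4) [heading=180, move]
  RT 90: heading 180 -> 90
]
FD 17: (-14,-4) -> (-14,13) [heading=90, move]
FD 16: (-14,13) -> (-14,29) [heading=90, move]
LT 30: heading 90 -> 120
FD 10: (-14,29) -> (-19,37.66) [heading=120, move]
Final: pos=(-19,37.66), heading=120, 1 segment(s) drawn

Segment endpoints: x in {-14, 0}, y in {0}
xmin=-14, ymin=0, xmax=0, ymax=0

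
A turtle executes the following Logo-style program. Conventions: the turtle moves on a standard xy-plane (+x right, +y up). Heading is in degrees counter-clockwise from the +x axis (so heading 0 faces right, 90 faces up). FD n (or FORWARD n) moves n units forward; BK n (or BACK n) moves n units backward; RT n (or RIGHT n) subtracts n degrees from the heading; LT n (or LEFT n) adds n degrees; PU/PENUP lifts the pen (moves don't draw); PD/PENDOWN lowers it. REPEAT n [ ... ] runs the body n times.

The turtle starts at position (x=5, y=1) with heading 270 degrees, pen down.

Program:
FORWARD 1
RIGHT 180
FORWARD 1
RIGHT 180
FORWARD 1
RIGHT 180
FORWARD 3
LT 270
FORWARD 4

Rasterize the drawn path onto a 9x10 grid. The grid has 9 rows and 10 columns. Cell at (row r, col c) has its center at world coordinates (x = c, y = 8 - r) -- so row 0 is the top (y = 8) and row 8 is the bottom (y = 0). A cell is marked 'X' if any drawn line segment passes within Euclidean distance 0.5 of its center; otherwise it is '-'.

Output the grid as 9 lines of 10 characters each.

Answer: ----------
----------
----------
----------
----------
-----XXXXX
-----X----
-----X----
-----X----

Derivation:
Segment 0: (5,1) -> (5,0)
Segment 1: (5,0) -> (5,1)
Segment 2: (5,1) -> (5,0)
Segment 3: (5,0) -> (5,3)
Segment 4: (5,3) -> (9,3)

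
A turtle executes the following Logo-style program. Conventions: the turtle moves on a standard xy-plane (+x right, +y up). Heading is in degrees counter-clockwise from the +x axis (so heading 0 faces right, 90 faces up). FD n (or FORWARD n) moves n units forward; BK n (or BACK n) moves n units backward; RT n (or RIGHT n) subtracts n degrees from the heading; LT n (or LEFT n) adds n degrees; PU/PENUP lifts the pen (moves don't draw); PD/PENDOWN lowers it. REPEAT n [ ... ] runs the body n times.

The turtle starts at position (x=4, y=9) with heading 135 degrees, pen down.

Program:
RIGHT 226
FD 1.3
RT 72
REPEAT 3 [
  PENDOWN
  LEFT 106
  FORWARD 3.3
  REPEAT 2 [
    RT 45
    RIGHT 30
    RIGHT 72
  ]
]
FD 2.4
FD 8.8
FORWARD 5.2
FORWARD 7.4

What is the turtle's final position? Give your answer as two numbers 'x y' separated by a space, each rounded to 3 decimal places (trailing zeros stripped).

Executing turtle program step by step:
Start: pos=(4,9), heading=135, pen down
RT 226: heading 135 -> 269
FD 1.3: (4,9) -> (3.977,7.7) [heading=269, draw]
RT 72: heading 269 -> 197
REPEAT 3 [
  -- iteration 1/3 --
  PD: pen down
  LT 106: heading 197 -> 303
  FD 3.3: (3.977,7.7) -> (5.775,4.933) [heading=303, draw]
  REPEAT 2 [
    -- iteration 1/2 --
    RT 45: heading 303 -> 258
    RT 30: heading 258 -> 228
    RT 72: heading 228 -> 156
    -- iteration 2/2 --
    RT 45: heading 156 -> 111
    RT 30: heading 111 -> 81
    RT 72: heading 81 -> 9
  ]
  -- iteration 2/3 --
  PD: pen down
  LT 106: heading 9 -> 115
  FD 3.3: (5.775,4.933) -> (4.38,7.923) [heading=115, draw]
  REPEAT 2 [
    -- iteration 1/2 --
    RT 45: heading 115 -> 70
    RT 30: heading 70 -> 40
    RT 72: heading 40 -> 328
    -- iteration 2/2 --
    RT 45: heading 328 -> 283
    RT 30: heading 283 -> 253
    RT 72: heading 253 -> 181
  ]
  -- iteration 3/3 --
  PD: pen down
  LT 106: heading 181 -> 287
  FD 3.3: (4.38,7.923) -> (5.345,4.768) [heading=287, draw]
  REPEAT 2 [
    -- iteration 1/2 --
    RT 45: heading 287 -> 242
    RT 30: heading 242 -> 212
    RT 72: heading 212 -> 140
    -- iteration 2/2 --
    RT 45: heading 140 -> 95
    RT 30: heading 95 -> 65
    RT 72: heading 65 -> 353
  ]
]
FD 2.4: (5.345,4.768) -> (7.727,4.475) [heading=353, draw]
FD 8.8: (7.727,4.475) -> (16.461,3.403) [heading=353, draw]
FD 5.2: (16.461,3.403) -> (21.623,2.769) [heading=353, draw]
FD 7.4: (21.623,2.769) -> (28.967,1.867) [heading=353, draw]
Final: pos=(28.967,1.867), heading=353, 8 segment(s) drawn

Answer: 28.967 1.867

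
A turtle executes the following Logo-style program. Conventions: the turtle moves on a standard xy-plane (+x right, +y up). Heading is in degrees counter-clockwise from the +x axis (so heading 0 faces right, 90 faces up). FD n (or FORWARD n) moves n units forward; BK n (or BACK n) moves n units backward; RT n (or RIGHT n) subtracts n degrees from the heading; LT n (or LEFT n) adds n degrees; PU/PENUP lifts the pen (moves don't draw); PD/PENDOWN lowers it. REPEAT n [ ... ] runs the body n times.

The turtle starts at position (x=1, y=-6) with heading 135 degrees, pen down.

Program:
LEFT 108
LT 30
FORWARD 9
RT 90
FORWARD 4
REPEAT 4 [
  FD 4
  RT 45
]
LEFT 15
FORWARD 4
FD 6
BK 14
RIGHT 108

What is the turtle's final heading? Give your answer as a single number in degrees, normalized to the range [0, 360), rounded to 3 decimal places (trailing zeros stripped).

Answer: 270

Derivation:
Executing turtle program step by step:
Start: pos=(1,-6), heading=135, pen down
LT 108: heading 135 -> 243
LT 30: heading 243 -> 273
FD 9: (1,-6) -> (1.471,-14.988) [heading=273, draw]
RT 90: heading 273 -> 183
FD 4: (1.471,-14.988) -> (-2.523,-15.197) [heading=183, draw]
REPEAT 4 [
  -- iteration 1/4 --
  FD 4: (-2.523,-15.197) -> (-6.518,-15.406) [heading=183, draw]
  RT 45: heading 183 -> 138
  -- iteration 2/4 --
  FD 4: (-6.518,-15.406) -> (-9.491,-12.73) [heading=138, draw]
  RT 45: heading 138 -> 93
  -- iteration 3/4 --
  FD 4: (-9.491,-12.73) -> (-9.7,-8.735) [heading=93, draw]
  RT 45: heading 93 -> 48
  -- iteration 4/4 --
  FD 4: (-9.7,-8.735) -> (-7.023,-5.763) [heading=48, draw]
  RT 45: heading 48 -> 3
]
LT 15: heading 3 -> 18
FD 4: (-7.023,-5.763) -> (-3.219,-4.527) [heading=18, draw]
FD 6: (-3.219,-4.527) -> (2.487,-2.673) [heading=18, draw]
BK 14: (2.487,-2.673) -> (-10.828,-6.999) [heading=18, draw]
RT 108: heading 18 -> 270
Final: pos=(-10.828,-6.999), heading=270, 9 segment(s) drawn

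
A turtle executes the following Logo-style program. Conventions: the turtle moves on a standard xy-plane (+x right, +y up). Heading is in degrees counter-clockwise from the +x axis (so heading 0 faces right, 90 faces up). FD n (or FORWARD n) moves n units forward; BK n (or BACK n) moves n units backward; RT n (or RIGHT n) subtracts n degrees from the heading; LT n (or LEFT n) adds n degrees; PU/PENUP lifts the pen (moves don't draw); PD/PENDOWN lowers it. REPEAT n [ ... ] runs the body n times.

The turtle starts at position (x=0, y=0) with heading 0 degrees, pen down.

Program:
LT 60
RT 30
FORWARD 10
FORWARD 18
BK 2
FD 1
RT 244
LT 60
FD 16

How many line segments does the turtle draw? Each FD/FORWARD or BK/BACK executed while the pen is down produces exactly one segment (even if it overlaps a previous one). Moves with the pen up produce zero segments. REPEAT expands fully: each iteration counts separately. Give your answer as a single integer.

Executing turtle program step by step:
Start: pos=(0,0), heading=0, pen down
LT 60: heading 0 -> 60
RT 30: heading 60 -> 30
FD 10: (0,0) -> (8.66,5) [heading=30, draw]
FD 18: (8.66,5) -> (24.249,14) [heading=30, draw]
BK 2: (24.249,14) -> (22.517,13) [heading=30, draw]
FD 1: (22.517,13) -> (23.383,13.5) [heading=30, draw]
RT 244: heading 30 -> 146
LT 60: heading 146 -> 206
FD 16: (23.383,13.5) -> (9.002,6.486) [heading=206, draw]
Final: pos=(9.002,6.486), heading=206, 5 segment(s) drawn
Segments drawn: 5

Answer: 5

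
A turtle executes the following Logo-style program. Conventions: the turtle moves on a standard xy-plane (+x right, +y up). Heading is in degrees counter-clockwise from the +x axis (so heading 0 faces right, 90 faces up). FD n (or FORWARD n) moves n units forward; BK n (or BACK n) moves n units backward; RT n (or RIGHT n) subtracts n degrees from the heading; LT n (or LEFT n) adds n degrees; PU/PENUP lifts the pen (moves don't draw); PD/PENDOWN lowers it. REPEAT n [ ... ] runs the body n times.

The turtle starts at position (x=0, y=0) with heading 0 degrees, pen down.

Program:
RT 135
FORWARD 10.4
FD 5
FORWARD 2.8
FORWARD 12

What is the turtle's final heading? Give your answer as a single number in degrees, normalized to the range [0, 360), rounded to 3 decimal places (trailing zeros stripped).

Executing turtle program step by step:
Start: pos=(0,0), heading=0, pen down
RT 135: heading 0 -> 225
FD 10.4: (0,0) -> (-7.354,-7.354) [heading=225, draw]
FD 5: (-7.354,-7.354) -> (-10.889,-10.889) [heading=225, draw]
FD 2.8: (-10.889,-10.889) -> (-12.869,-12.869) [heading=225, draw]
FD 12: (-12.869,-12.869) -> (-21.355,-21.355) [heading=225, draw]
Final: pos=(-21.355,-21.355), heading=225, 4 segment(s) drawn

Answer: 225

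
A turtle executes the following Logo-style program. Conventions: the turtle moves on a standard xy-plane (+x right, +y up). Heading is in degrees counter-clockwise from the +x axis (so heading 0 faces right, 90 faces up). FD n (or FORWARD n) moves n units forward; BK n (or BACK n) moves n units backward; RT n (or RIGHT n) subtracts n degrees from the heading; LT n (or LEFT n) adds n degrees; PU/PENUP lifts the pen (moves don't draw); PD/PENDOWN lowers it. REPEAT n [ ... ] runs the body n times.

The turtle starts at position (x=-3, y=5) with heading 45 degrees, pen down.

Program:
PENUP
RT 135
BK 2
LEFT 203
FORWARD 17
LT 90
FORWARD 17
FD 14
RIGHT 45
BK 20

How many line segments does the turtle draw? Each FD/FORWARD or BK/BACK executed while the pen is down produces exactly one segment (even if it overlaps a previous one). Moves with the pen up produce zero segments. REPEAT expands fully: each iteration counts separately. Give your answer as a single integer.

Answer: 0

Derivation:
Executing turtle program step by step:
Start: pos=(-3,5), heading=45, pen down
PU: pen up
RT 135: heading 45 -> 270
BK 2: (-3,5) -> (-3,7) [heading=270, move]
LT 203: heading 270 -> 113
FD 17: (-3,7) -> (-9.642,22.649) [heading=113, move]
LT 90: heading 113 -> 203
FD 17: (-9.642,22.649) -> (-25.291,16.006) [heading=203, move]
FD 14: (-25.291,16.006) -> (-38.178,10.536) [heading=203, move]
RT 45: heading 203 -> 158
BK 20: (-38.178,10.536) -> (-19.634,3.044) [heading=158, move]
Final: pos=(-19.634,3.044), heading=158, 0 segment(s) drawn
Segments drawn: 0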